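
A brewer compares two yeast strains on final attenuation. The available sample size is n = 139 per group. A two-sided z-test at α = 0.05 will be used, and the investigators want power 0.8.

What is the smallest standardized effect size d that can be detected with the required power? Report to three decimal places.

d ≈ 0.336

Required noncentrality: δ = z_{0.025} + z_{0.20} = 1.960 + 0.842 = 2.802.
(The second rejection-region term Φ(−δ − z_{α/2}) is negligible and dropped.)
δ = d·√(n/2) ⇒ d = δ/√(n/2) = 2.802/√(139/2) = 0.3361.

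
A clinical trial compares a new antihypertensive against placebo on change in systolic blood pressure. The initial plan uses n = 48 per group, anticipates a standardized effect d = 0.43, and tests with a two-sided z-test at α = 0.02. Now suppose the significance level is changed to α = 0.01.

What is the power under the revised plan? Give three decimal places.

Power ≈ 0.319

δ = d·√(n/2) = 0.43 × √(48/2) = 2.1066 (unchanged). New critical value: z_{0.005} = 2.576.
Revised power = Φ(δ − 2.576) + Φ(−δ − 2.576) = Φ(-0.469) + Φ(-4.682) = 0.3194 + 0.0000 = 0.3194.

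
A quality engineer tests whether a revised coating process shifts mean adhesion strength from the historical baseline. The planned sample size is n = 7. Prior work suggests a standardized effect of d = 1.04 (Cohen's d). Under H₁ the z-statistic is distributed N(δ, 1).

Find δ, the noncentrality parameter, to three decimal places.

δ ≈ 2.752

δ = d·√n = 1.04 × √7 = 2.7516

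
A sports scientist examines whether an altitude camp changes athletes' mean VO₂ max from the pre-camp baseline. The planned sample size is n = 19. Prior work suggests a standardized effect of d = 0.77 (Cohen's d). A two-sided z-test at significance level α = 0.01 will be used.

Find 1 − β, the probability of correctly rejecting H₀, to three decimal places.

Noncentrality parameter: δ = d·√n = 0.77 × √19 = 3.3564
Critical value for a two-sided test at α = 0.01: z_{α/2} = 2.576.
Power = Φ(δ − 2.576) + Φ(−δ − 2.576) = Φ(0.781) + Φ(-5.932) = 0.7825 + 0.0000 = 0.7825.

Power ≈ 0.782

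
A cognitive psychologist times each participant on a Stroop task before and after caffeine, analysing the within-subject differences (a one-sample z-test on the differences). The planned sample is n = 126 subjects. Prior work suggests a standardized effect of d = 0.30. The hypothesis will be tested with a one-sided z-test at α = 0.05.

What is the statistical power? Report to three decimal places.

Power ≈ 0.958

Noncentrality parameter: δ = d·√n = 0.30 × √126 = 3.3675
One-sided α = 0.05 → critical value z_{0.05} = 1.645.
Power = Φ(δ − 1.645) = Φ(1.723) = 0.9575.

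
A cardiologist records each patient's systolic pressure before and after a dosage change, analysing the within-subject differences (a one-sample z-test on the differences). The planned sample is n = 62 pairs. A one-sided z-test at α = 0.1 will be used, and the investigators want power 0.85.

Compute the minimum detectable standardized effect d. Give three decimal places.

d ≈ 0.294

Need Φ(δ − 1.282) = 0.85, so δ = 1.282 + 1.036 = 2.318.
δ = d·√n ⇒ d = δ/√n = 2.318/√62 = 0.2944.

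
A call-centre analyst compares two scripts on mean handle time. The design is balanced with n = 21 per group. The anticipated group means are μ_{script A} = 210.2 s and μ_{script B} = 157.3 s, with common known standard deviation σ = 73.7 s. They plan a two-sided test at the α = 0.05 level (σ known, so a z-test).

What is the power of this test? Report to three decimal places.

Standardized effect: d = |μ_{script A} − μ_{script B}| / σ = |210.2 − 157.3| / 73.7 = 0.7178
Noncentrality parameter: δ = d·√(n/2) = 0.7178 × √(21/2) = 2.3259
Critical value for a two-sided test at α = 0.05: z_{α/2} = 1.960.
Power = Φ(δ − 1.960) + Φ(−δ − 1.960) = Φ(0.366) + Φ(-4.286) = 0.6428 + 0.0000 = 0.6428.

Power ≈ 0.643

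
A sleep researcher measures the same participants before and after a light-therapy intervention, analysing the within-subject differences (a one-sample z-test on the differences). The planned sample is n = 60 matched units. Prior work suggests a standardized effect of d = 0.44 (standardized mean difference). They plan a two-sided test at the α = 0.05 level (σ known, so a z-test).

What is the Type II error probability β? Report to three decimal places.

β ≈ 0.074

Noncentrality parameter: δ = d·√n = 0.44 × √60 = 3.4082
Critical value for a two-sided test at α = 0.05: z_{α/2} = 1.960.
Power = Φ(δ − 1.960) + Φ(−δ − 1.960) = Φ(1.448) + Φ(-5.368) = 0.9262 + 0.0000 = 0.9262.
Type II error: β = 1 − power = 1 − 0.9262 = 0.0738.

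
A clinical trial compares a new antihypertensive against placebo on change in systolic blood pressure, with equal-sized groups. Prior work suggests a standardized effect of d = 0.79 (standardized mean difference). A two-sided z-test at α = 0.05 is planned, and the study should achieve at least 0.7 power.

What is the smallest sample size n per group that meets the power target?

Set Φ(δ − 1.960) = 0.7; then δ − 1.960 = Φ⁻¹(0.7) = 0.524, giving δ = 2.484.
(Ignoring the negligible lower-tail rejection probability gives the usual closed-form inversion.)
δ = d·√(n/2) ⇒ n = 2(δ/d)² = 2 × (2.484 / 0.79)² = 19.78.
Round up to the next whole unit.

n = 20 per group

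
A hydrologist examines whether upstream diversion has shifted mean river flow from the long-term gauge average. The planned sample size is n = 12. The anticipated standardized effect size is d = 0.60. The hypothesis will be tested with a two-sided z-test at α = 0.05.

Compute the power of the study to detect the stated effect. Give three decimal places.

Power ≈ 0.547

Noncentrality parameter: δ = d·√n = 0.60 × √12 = 2.0785
Two-sided α = 0.05 → critical value z_{0.025} = 1.960.
Power = Φ(δ − 1.960) + Φ(−δ − 1.960) = Φ(0.118) + Φ(-4.038) = 0.5472 + 0.0000 = 0.5472.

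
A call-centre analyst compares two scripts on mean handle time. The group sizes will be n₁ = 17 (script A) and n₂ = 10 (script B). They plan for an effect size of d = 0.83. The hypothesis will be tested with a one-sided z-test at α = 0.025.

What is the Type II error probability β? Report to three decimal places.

Noncentrality parameter: δ = d / √(1/n₁ + 1/n₂) = 0.83 / √(1/17 + 1/10) = 2.0827
Critical value for a one-sided test at α = 0.025: z_α = 1.960.
Power = Φ(δ − 1.960) = Φ(0.123) = 0.5488.
Type II error: β = 1 − power = 1 − 0.5488 = 0.4512.

β ≈ 0.451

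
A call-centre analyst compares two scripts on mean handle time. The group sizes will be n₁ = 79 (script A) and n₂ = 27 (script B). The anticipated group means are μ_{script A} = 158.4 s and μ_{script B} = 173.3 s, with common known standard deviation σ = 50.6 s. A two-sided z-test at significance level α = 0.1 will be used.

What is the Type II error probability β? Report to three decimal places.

β ≈ 0.625

Standardized effect: d = |μ_{script A} − μ_{script B}| / σ = |158.4 − 173.3| / 50.6 = 0.2945
Noncentrality parameter: δ = d / √(1/n₁ + 1/n₂) = 0.2945 / √(1/79 + 1/27) = 1.3209
Two-sided α = 0.1 → critical value z_{0.05} = 1.645.
Power = Φ(δ − 1.645) + Φ(−δ − 1.645) = Φ(-0.324) + Φ(-2.966) = 0.3730 + 0.0015 = 0.3745.
Type II error: β = 1 − power = 1 − 0.3745 = 0.6255.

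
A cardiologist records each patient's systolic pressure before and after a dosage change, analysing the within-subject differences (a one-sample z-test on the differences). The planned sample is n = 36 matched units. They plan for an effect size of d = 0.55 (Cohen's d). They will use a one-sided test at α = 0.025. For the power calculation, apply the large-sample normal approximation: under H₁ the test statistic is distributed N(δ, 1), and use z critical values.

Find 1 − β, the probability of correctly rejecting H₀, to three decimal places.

Noncentrality parameter: δ = d·√n = 0.55 × √36 = 3.3000
One-sided α = 0.025 → critical value z_{0.025} = 1.960.
Power = P(Z > 1.960 − δ) = Φ(1.340) = 0.9099.

Power ≈ 0.910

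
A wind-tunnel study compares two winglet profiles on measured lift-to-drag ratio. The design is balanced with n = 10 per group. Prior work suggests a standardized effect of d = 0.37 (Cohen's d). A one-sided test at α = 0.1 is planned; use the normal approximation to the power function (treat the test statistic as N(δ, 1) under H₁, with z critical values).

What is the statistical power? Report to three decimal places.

Power ≈ 0.325

Noncentrality parameter: δ = d·√(n/2) = 0.37 × √(10/2) = 0.8273
Critical value for a one-sided test at α = 0.1: z_α = 1.282.
Power = P(Z > 1.282 − δ) = Φ(-0.454) = 0.3248.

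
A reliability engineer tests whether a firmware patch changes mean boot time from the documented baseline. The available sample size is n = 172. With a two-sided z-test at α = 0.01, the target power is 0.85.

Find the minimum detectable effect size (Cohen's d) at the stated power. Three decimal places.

d ≈ 0.275

Required noncentrality: δ = z_{0.005} + z_{0.15} = 2.576 + 1.036 = 3.612.
(The second rejection-region term Φ(−δ − z_{α/2}) is negligible and dropped.)
δ = d·√n ⇒ d = δ/√n = 3.612/√172 = 0.2754.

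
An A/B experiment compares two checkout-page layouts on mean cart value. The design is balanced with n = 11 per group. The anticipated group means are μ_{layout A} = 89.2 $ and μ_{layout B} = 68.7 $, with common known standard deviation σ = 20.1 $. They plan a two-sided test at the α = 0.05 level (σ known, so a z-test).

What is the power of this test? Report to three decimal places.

Standardized effect: d = |μ_{layout A} − μ_{layout B}| / σ = |89.2 − 68.7| / 20.1 = 1.0199
Noncentrality parameter: δ = d·√(n/2) = 1.0199 × √(11/2) = 2.3919
Two-sided α = 0.05 → critical value z_{0.025} = 1.960.
Power = Φ(δ − 1.960) + Φ(−δ − 1.960) = Φ(0.432) + Φ(-4.352) = 0.6671 + 0.0000 = 0.6671.

Power ≈ 0.667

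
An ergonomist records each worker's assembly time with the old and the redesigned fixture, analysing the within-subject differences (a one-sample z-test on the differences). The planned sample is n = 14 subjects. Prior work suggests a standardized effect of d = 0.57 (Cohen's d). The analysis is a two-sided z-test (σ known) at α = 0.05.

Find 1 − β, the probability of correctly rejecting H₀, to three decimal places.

Power ≈ 0.569

Noncentrality parameter: δ = d·√n = 0.57 × √14 = 2.1327
Two-sided α = 0.05 → critical value z_{0.025} = 1.960.
Power = Φ(δ − 1.960) + Φ(−δ − 1.960) = Φ(0.173) + Φ(-4.093) = 0.5686 + 0.0000 = 0.5686.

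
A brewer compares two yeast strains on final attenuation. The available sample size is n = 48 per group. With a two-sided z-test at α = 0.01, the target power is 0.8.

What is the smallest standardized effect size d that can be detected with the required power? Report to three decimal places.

d ≈ 0.698

Required noncentrality: δ = z_{0.005} + z_{0.20} = 2.576 + 0.842 = 3.417.
(The second rejection-region term Φ(−δ − z_{α/2}) is negligible and dropped.)
δ = d·√(n/2) ⇒ d = δ/√(n/2) = 3.417/√(48/2) = 0.6976.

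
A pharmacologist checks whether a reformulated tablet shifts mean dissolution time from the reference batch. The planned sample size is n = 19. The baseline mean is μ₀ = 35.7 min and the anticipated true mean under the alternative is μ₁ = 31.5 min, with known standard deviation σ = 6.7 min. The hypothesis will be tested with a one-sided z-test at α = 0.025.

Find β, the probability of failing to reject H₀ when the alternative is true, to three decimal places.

Standardized effect: d = |μ₁ − μ₀| / σ = |31.5 − 35.7| / 6.7 = 0.6269
Noncentrality parameter: δ = d·√n = 0.6269 × √19 = 2.7324
Critical value for a one-sided test at α = 0.025: z_α = 1.960.
Power = Φ(δ − 1.960) = Φ(0.772) = 0.7801.
Type II error: β = 1 − power = 1 − 0.7801 = 0.2199.

β ≈ 0.220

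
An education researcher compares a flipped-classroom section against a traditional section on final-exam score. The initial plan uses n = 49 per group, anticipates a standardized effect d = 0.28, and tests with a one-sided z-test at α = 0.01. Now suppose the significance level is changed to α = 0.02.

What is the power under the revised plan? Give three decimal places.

δ = d·√(n/2) = 0.28 × √(49/2) = 1.3859 (unchanged). New critical value: z_{0.02} = 2.054.
Revised power = P(Z > 2.054 − δ) = Φ(-0.668) = 0.2521.

Power ≈ 0.252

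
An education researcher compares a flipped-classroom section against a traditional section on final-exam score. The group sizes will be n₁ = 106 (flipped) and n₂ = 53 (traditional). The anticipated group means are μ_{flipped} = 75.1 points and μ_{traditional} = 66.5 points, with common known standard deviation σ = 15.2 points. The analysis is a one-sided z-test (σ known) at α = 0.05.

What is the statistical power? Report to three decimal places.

Standardized effect: d = |μ_{flipped} − μ_{traditional}| / σ = |75.1 − 66.5| / 15.2 = 0.5658
Noncentrality parameter: δ = d / √(1/n₁ + 1/n₂) = 0.5658 / √(1/106 + 1/53) = 3.3632
One-sided α = 0.05 → critical value z_{0.05} = 1.645.
Power = P(Z > 1.645 − δ) = Φ(1.718) = 0.9571.

Power ≈ 0.957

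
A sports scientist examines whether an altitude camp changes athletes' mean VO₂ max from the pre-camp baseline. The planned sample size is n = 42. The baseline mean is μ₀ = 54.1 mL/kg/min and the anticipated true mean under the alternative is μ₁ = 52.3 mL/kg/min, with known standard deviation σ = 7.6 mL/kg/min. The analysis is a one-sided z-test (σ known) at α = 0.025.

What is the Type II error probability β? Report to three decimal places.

β ≈ 0.665

Standardized effect: d = |μ₁ − μ₀| / σ = |52.3 − 54.1| / 7.6 = 0.2368
Noncentrality parameter: δ = d·√n = 0.2368 × √42 = 1.5349
Critical value for a one-sided test at α = 0.025: z_α = 1.960.
Power = Φ(δ − 1.960) = Φ(-0.425) = 0.3354.
Type II error: β = 1 − power = 1 − 0.3354 = 0.6646.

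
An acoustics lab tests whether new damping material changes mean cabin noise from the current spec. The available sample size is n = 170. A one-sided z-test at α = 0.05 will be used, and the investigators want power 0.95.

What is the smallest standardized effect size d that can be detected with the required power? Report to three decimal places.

Required noncentrality: δ = z_{0.05} + z_{0.05} = 1.645 + 1.645 = 3.290.
δ = d·√n ⇒ d = δ/√n = 3.290/√170 = 0.2523.

d ≈ 0.252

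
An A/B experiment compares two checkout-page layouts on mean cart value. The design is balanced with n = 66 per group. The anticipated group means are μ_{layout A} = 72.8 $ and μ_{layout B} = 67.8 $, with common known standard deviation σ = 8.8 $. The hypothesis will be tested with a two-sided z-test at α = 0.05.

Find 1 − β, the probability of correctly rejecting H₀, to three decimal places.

Power ≈ 0.904

Standardized effect: d = |μ_{layout A} − μ_{layout B}| / σ = |72.8 − 67.8| / 8.8 = 0.5682
Noncentrality parameter: δ = d·√(n/2) = 0.5682 × √(66/2) = 3.2640
Two-sided α = 0.05 → critical value z_{0.025} = 1.960.
Power = Φ(δ − 1.960) + Φ(−δ − 1.960) = Φ(1.304) + Φ(-5.224) = 0.9039 + 0.0000 = 0.9039.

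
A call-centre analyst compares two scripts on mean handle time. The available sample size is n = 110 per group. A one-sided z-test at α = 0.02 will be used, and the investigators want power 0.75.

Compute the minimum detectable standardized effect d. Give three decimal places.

d ≈ 0.368

Required noncentrality: δ = z_{0.02} + z_{0.25} = 2.054 + 0.674 = 2.728.
δ = d·√(n/2) ⇒ d = δ/√(n/2) = 2.728/√(110/2) = 0.3679.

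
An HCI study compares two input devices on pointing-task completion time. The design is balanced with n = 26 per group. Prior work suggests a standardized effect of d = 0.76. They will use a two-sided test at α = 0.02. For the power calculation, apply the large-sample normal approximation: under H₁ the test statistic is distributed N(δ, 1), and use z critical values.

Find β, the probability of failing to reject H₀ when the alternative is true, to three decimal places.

Noncentrality parameter: λ = d·√(n/2) = 0.76 × √(26/2) = 2.7402
Critical value for a two-sided test at α = 0.02: z_{α/2} = 2.326.
Power = Φ(λ − 2.326) + Φ(−λ − 2.326) = Φ(0.414) + Φ(-5.067) = 0.6605 + 0.0000 = 0.6605.
Type II error: β = 1 − power = 1 − 0.6605 = 0.3395.

β ≈ 0.339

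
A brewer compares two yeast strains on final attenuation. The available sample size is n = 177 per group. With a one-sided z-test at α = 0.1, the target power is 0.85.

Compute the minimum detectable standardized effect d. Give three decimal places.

d ≈ 0.246

Need Φ(δ − 1.282) = 0.85, so δ = 1.282 + 1.036 = 2.318.
δ = d·√(n/2) ⇒ d = δ/√(n/2) = 2.318/√(177/2) = 0.2464.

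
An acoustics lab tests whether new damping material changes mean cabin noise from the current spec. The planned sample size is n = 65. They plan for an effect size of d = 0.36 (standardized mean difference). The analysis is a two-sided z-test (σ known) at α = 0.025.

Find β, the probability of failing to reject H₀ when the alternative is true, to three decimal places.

Noncentrality parameter: δ = d·√n = 0.36 × √65 = 2.9024
Two-sided α = 0.025 → critical value z_{0.0125} = 2.241.
Power = Φ(δ − 2.241) + Φ(−δ − 2.241) = Φ(0.661) + Φ(-5.144) = 0.7457 + 0.0000 = 0.7457.
Type II error: β = 1 − power = 1 − 0.7457 = 0.2543.

β ≈ 0.254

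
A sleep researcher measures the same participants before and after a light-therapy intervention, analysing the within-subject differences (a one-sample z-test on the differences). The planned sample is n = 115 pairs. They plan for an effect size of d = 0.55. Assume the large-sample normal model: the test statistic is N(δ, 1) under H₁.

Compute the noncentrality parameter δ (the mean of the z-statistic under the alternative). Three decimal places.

δ ≈ 5.898

δ = d·√n = 0.55 × √115 = 5.8981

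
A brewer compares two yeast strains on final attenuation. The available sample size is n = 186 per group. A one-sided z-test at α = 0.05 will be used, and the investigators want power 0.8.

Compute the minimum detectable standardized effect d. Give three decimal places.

Need Φ(δ − 1.645) = 0.8, so δ = 1.645 + 0.842 = 2.486.
δ = d·√(n/2) ⇒ d = δ/√(n/2) = 2.486/√(186/2) = 0.2578.

d ≈ 0.258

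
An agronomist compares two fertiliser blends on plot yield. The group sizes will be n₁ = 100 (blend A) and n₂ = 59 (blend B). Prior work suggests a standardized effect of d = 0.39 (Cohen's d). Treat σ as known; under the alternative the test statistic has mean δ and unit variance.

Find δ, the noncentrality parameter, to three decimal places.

The noncentrality parameter scales effect size by the design's sample-size factor: δ = d / √(1/n₁ + 1/n₂) = 0.39 / √(1/100 + 1/59) = 2.3757

δ ≈ 2.376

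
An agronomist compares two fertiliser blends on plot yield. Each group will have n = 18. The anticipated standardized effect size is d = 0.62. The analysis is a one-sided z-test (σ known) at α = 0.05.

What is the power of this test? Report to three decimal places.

Noncentrality parameter: δ = d·√(n/2) = 0.62 × √(18/2) = 1.8600
Critical value for a one-sided test at α = 0.05: z_α = 1.645.
Power = P(Z > 1.645 − δ) = Φ(0.215) = 0.5852.

Power ≈ 0.585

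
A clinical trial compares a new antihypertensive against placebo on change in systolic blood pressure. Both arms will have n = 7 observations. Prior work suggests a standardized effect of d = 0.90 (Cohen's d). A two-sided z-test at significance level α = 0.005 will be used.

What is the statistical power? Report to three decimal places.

Power ≈ 0.131

Noncentrality parameter: δ = d·√(n/2) = 0.90 × √(7/2) = 1.6837
Two-sided α = 0.005 → critical value z_{0.0025} = 2.807.
Power = Φ(δ − 2.807) + Φ(−δ − 2.807) = Φ(-1.123) + Φ(-4.491) = 0.1307 + 0.0000 = 0.1307.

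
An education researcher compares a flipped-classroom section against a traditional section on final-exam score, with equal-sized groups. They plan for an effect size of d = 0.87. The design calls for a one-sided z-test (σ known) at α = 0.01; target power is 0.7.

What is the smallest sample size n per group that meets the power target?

For power 0.7 need Φ(δ − z_{0.01}) = 0.7, so δ = z_{0.01} + z_{0.30} = 2.326 + 0.524 = 2.851.
δ = d·√(n/2) ⇒ n = 2(δ/d)² = 2 × (2.851 / 0.87)² = 21.47.
Round up to the next whole unit.

n = 22 per group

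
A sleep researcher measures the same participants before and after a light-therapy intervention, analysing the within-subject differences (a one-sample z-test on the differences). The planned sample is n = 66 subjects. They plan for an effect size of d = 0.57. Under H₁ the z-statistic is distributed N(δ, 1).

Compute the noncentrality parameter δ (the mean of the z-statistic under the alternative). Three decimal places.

δ ≈ 4.631

The noncentrality parameter scales effect size by the design's sample-size factor: δ = d·√n = 0.57 × √66 = 4.6307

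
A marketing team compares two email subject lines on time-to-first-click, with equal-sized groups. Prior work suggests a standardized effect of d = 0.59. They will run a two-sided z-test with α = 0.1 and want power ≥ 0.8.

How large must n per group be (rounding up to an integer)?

n = 36 per group

For power 0.8 need Φ(δ − z_{0.05}) = 0.8, so δ = z_{0.05} + z_{0.20} = 1.645 + 0.842 = 2.486.
(Ignoring the negligible lower-tail rejection probability gives the usual closed-form inversion.)
δ = d·√(n/2) ⇒ n = 2(δ/d)² = 2 × (2.486 / 0.59)² = 35.52.
Rounding up, n = 36 per group.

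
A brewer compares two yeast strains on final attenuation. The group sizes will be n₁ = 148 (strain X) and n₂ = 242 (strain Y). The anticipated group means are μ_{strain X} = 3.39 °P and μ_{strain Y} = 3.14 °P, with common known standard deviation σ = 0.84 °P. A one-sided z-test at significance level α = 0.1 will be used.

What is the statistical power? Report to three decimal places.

Power ≈ 0.942

Standardized effect: d = |μ_{strain X} − μ_{strain Y}| / σ = |3.39 − 3.14| / 0.84 = 0.2976
Noncentrality parameter: δ = d / √(1/n₁ + 1/n₂) = 0.2976 / √(1/148 + 1/242) = 2.8521
One-sided α = 0.1 → critical value z_{0.1} = 1.282.
Power = Φ(δ − 1.282) = Φ(1.571) = 0.9419.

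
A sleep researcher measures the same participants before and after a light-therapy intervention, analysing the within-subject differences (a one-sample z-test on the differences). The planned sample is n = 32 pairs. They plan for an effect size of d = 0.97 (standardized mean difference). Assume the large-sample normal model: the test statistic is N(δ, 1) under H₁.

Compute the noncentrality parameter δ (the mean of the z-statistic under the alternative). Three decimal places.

δ = d·√n = 0.97 × √32 = 5.4871

δ ≈ 5.487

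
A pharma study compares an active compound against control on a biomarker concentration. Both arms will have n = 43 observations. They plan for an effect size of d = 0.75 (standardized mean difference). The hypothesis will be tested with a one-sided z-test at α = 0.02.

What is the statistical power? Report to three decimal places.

Noncentrality parameter: δ = d·√(n/2) = 0.75 × √(43/2) = 3.4776
Critical value for a one-sided test at α = 0.02: z_α = 2.054.
Power = P(Z > 2.054 − δ) = Φ(1.424) = 0.9228.

Power ≈ 0.923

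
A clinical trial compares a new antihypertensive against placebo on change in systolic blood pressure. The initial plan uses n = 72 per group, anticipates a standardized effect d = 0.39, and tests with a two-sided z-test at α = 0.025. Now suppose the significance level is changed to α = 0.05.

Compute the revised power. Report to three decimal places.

Power ≈ 0.648

δ = d·√(n/2) = 0.39 × √(72/2) = 2.3400 (unchanged). New critical value: z_{0.025} = 1.960.
Revised power = Φ(δ − 1.960) + Φ(−δ − 1.960) = Φ(0.380) + Φ(-4.300) = 0.6480 + 0.0000 = 0.6480.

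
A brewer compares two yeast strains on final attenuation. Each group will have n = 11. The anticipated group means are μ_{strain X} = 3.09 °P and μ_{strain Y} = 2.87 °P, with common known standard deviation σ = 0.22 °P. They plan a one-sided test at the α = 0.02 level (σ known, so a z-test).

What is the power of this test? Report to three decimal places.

Power ≈ 0.615

Standardized effect: d = |μ_{strain X} − μ_{strain Y}| / σ = |3.09 − 2.87| / 0.22 = 1.0000
Noncentrality parameter: δ = d·√(n/2) = 1.0000 × √(11/2) = 2.3452
Critical value for a one-sided test at α = 0.02: z_α = 2.054.
Power = Φ(δ − 2.054) = Φ(0.291) = 0.6146.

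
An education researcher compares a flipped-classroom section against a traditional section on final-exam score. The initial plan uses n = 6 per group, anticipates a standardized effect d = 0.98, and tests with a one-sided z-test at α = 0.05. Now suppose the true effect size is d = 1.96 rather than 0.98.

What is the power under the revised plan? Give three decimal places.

With d = 1.96: δ = d·√(n/2) = 1.96 × √(6/2) = 3.3948. Critical value z_{0.05} = 1.645.
Revised power = P(Z > 1.645 − δ) = Φ(1.750) = 0.9599.

Power ≈ 0.960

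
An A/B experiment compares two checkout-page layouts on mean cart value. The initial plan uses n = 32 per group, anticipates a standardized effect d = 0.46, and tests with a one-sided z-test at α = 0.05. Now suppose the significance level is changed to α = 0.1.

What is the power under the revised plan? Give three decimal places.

Power ≈ 0.712

δ = d·√(n/2) = 0.46 × √(32/2) = 1.8400 (unchanged). New critical value: z_{0.1} = 1.282.
Revised power = P(Z > 1.282 − δ) = Φ(0.558) = 0.7117.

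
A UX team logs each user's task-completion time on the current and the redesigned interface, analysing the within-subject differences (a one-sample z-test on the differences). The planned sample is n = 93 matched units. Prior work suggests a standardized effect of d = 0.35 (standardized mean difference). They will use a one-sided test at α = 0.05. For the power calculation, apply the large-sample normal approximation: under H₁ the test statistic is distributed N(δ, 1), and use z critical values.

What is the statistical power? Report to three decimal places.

Noncentrality parameter: δ = d·√n = 0.35 × √93 = 3.3753
One-sided α = 0.05 → critical value z_{0.05} = 1.645.
Power = P(Z > 1.645 − δ) = Φ(1.730) = 0.9582.

Power ≈ 0.958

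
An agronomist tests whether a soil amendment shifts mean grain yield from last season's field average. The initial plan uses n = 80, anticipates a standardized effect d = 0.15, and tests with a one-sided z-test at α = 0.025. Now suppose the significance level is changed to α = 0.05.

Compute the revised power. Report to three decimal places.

δ = d·√n = 0.15 × √80 = 1.3416 (unchanged). New critical value: z_{0.05} = 1.645.
Revised power = Φ(δ − 1.645) = Φ(-0.303) = 0.3809.

Power ≈ 0.381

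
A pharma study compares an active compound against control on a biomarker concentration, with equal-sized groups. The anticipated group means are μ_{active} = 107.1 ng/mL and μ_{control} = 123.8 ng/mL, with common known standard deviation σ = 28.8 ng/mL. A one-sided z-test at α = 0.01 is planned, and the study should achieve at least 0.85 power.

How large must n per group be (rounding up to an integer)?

Standardized effect: d = |μ_{active} − μ_{control}| / σ = |107.1 − 123.8| / 28.8 = 0.5799
Set Φ(δ − 2.326) = 0.85; then δ − 2.326 = Φ⁻¹(0.85) = 1.036, giving δ = 3.363.
δ = d·√(n/2) ⇒ n = 2(δ/d)² = 2 × (3.363 / 0.5799)² = 67.26.
Rounding up, n = 68 per group.

n = 68 per group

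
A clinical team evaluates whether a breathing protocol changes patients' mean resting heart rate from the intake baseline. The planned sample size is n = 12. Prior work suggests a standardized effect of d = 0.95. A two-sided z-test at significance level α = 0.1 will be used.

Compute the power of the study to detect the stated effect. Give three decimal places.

Power ≈ 0.950

Noncentrality parameter: δ = d·√n = 0.95 × √12 = 3.2909
Critical value for a two-sided test at α = 0.1: z_{α/2} = 1.645.
Power = Φ(δ − 1.645) + Φ(−δ − 1.645) = Φ(1.646) + Φ(-4.936) = 0.9501 + 0.0000 = 0.9501.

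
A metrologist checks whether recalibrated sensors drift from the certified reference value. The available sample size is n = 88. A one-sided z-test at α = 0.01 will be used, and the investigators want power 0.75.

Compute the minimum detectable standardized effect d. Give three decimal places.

Need Φ(δ − 2.326) = 0.75, so δ = 2.326 + 0.674 = 3.001.
δ = d·√n ⇒ d = δ/√n = 3.001/√88 = 0.3199.

d ≈ 0.320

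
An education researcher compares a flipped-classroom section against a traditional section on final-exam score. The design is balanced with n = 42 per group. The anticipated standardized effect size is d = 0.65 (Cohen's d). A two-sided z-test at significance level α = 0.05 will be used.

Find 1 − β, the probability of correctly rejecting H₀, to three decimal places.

Noncentrality parameter: δ = d·√(n/2) = 0.65 × √(42/2) = 2.9787
Two-sided α = 0.05 → critical value z_{0.025} = 1.960.
Power = Φ(δ − 1.960) + Φ(−δ − 1.960) = Φ(1.019) + Φ(-4.939) = 0.8458 + 0.0000 = 0.8458.

Power ≈ 0.846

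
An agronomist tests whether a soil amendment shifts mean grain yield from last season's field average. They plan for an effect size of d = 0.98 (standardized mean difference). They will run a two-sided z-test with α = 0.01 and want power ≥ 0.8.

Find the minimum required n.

n = 13

For power 0.8 need Φ(δ − z_{0.005}) = 0.8, so δ = z_{0.005} + z_{0.20} = 2.576 + 0.842 = 3.417.
(For δ > 0 the lower-tail rejection region contributes negligibly to power, so the one-term inversion is standard.)
δ = d·√n ⇒ n = (δ/d)² = (3.417 / 0.98)² = 12.16.
Rounding up, n = 13.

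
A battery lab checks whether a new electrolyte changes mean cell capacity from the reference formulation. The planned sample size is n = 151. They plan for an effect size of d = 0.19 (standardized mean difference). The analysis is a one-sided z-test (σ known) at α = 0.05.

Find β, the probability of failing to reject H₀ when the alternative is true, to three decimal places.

Noncentrality parameter: δ = d·√n = 0.19 × √151 = 2.3348
Critical value for a one-sided test at α = 0.05: z_α = 1.645.
Power = P(Z > 1.645 − δ) = Φ(0.690) = 0.7549.
Type II error: β = 1 − power = 1 − 0.7549 = 0.2451.

β ≈ 0.245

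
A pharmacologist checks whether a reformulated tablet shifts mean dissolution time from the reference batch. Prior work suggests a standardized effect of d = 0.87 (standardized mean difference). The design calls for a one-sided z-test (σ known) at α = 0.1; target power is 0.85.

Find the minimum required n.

Set Φ(δ − 1.282) = 0.85; then δ − 1.282 = Φ⁻¹(0.85) = 1.036, giving δ = 2.318.
δ = d·√n ⇒ n = (δ/d)² = (2.318 / 0.87)² = 7.10.
Rounding up, n = 8.

n = 8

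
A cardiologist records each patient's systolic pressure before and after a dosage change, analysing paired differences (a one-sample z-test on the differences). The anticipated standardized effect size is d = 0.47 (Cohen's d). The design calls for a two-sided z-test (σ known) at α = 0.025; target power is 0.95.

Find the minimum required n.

n = 69

Set Φ(δ − 2.241) = 0.95; then δ − 2.241 = Φ⁻¹(0.95) = 1.645, giving δ = 3.886.
(Ignoring the negligible lower-tail rejection probability gives the usual closed-form inversion.)
δ = d·√n ⇒ n = (δ/d)² = (3.886 / 0.47)² = 68.37.
Rounding up, n = 69.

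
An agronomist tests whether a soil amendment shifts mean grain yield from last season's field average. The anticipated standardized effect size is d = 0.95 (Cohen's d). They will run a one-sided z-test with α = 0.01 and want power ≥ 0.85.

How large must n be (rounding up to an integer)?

For power 0.85 need Φ(δ − z_{0.01}) = 0.85, so δ = z_{0.01} + z_{0.15} = 2.326 + 1.036 = 3.363.
δ = d·√n ⇒ n = (δ/d)² = (3.363 / 0.95)² = 12.53.
Round up to the next whole unit.

n = 13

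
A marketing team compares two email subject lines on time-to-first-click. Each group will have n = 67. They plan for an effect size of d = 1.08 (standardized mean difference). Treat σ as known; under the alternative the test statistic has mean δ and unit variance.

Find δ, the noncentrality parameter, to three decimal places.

The noncentrality parameter scales effect size by the design's sample-size factor: δ = d·√(n/2) = 1.08 × √(67/2) = 6.2510

δ ≈ 6.251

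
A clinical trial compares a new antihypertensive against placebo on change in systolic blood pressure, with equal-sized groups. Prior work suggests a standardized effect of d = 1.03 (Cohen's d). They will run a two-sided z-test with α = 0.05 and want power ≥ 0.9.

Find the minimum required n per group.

For power 0.9 need Φ(δ − z_{0.025}) = 0.9, so δ = z_{0.025} + z_{0.10} = 1.960 + 1.282 = 3.242.
(The Φ(−δ − z_{α/2}) term is vanishingly small for δ > 0 and is dropped in the standard sample-size formula.)
δ = d·√(n/2) ⇒ n = 2(δ/d)² = 2 × (3.242 / 1.03)² = 19.81.
Rounding up, n = 20 per group.

n = 20 per group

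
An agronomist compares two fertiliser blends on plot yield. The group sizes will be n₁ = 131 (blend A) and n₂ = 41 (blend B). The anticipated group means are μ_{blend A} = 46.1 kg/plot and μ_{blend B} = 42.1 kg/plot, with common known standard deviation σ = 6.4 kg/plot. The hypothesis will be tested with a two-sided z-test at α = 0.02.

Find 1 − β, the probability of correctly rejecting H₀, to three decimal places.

Standardized effect: d = |μ_{blend A} − μ_{blend B}| / σ = |46.1 − 42.1| / 6.4 = 0.6250
Noncentrality parameter: δ = d / √(1/n₁ + 1/n₂) = 0.6250 / √(1/131 + 1/41) = 3.4926
Critical value for a two-sided test at α = 0.02: z_{α/2} = 2.326.
Power = Φ(δ − 2.326) + Φ(−δ − 2.326) = Φ(1.166) + Φ(-5.819) = 0.8782 + 0.0000 = 0.8782.

Power ≈ 0.878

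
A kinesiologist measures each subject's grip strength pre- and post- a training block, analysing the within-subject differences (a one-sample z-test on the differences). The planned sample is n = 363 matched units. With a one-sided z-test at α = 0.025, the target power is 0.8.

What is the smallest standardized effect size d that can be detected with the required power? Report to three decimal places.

Required noncentrality: δ = z_{0.025} + z_{0.20} = 1.960 + 0.842 = 2.802.
δ = d·√n ⇒ d = δ/√n = 2.802/√363 = 0.1470.

d ≈ 0.147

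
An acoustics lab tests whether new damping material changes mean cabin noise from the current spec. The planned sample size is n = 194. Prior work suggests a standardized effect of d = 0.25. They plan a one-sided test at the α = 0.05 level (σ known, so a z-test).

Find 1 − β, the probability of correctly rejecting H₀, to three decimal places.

Power ≈ 0.967

Noncentrality parameter: δ = d·√n = 0.25 × √194 = 3.4821
Critical value for a one-sided test at α = 0.05: z_α = 1.645.
Power = Φ(δ − 1.645) = Φ(1.837) = 0.9669.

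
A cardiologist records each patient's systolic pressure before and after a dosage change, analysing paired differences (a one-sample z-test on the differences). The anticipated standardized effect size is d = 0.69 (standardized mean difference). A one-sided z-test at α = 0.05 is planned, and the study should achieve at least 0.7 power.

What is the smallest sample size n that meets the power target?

n = 10

Set Φ(δ − 1.645) = 0.7; then δ − 1.645 = Φ⁻¹(0.7) = 0.524, giving δ = 2.169.
δ = d·√n ⇒ n = (δ/d)² = (2.169 / 0.69)² = 9.88.
Rounding up, n = 10.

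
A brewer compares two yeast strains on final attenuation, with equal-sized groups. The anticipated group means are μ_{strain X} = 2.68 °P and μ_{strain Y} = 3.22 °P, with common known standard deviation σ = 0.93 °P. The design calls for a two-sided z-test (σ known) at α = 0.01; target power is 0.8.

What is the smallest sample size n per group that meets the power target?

Standardized effect: d = |μ_{strain X} − μ_{strain Y}| / σ = |2.68 − 3.22| / 0.93 = 0.5806
For power 0.8 need Φ(δ − z_{0.005}) = 0.8, so δ = z_{0.005} + z_{0.20} = 2.576 + 0.842 = 3.417.
(The Φ(−δ − z_{α/2}) term is vanishingly small for δ > 0 and is dropped in the standard sample-size formula.)
δ = d·√(n/2) ⇒ n = 2(δ/d)² = 2 × (3.417 / 0.5806)² = 69.28.
Round up to the next whole unit.

n = 70 per group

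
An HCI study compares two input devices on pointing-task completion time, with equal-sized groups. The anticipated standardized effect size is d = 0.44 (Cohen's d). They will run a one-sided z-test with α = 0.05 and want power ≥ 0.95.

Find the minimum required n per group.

For power 0.95 need Φ(δ − z_{0.05}) = 0.95, so δ = z_{0.05} + z_{0.05} = 1.645 + 1.645 = 3.290.
δ = d·√(n/2) ⇒ n = 2(δ/d)² = 2 × (3.290 / 0.44)² = 111.80.
Round up to the next whole unit.

n = 112 per group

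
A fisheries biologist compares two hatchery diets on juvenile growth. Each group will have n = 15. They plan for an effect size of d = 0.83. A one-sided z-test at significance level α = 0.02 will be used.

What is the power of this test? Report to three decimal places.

Noncentrality parameter: δ = d·√(n/2) = 0.83 × √(15/2) = 2.2730
Critical value for a one-sided test at α = 0.02: z_α = 2.054.
Power = Φ(δ − 2.054) = Φ(0.219) = 0.5868.

Power ≈ 0.587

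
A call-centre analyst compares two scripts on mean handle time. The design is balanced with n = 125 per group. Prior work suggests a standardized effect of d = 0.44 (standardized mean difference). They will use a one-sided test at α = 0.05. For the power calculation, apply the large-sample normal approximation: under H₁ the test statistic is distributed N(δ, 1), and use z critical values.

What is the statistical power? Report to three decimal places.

Power ≈ 0.967

Noncentrality parameter: δ = d·√(n/2) = 0.44 × √(125/2) = 3.4785
Critical value for a one-sided test at α = 0.05: z_α = 1.645.
Power = Φ(δ − 1.645) = Φ(1.834) = 0.9666.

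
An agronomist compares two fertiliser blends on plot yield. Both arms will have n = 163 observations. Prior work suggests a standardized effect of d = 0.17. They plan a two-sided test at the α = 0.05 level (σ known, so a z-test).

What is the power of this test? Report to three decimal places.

Noncentrality parameter: δ = d·√(n/2) = 0.17 × √(163/2) = 1.5347
Critical value for a two-sided test at α = 0.05: z_{α/2} = 1.960.
Power = Φ(δ − 1.960) + Φ(−δ − 1.960) = Φ(-0.425) + Φ(-3.495) = 0.3353 + 0.0002 = 0.3356.

Power ≈ 0.336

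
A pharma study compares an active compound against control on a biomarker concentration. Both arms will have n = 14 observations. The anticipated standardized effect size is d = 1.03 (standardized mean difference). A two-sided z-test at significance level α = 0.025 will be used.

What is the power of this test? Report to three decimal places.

Power ≈ 0.686

Noncentrality parameter: δ = d·√(n/2) = 1.03 × √(14/2) = 2.7251
Two-sided α = 0.025 → critical value z_{0.0125} = 2.241.
Power = Φ(δ − 2.241) + Φ(−δ − 2.241) = Φ(0.484) + Φ(-4.967) = 0.6857 + 0.0000 = 0.6857.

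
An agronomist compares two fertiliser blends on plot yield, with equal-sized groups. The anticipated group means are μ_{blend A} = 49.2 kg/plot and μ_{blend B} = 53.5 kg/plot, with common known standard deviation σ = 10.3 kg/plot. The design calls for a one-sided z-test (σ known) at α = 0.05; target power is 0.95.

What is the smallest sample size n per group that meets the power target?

Standardized effect: d = |μ_{blend A} − μ_{blend B}| / σ = |49.2 − 53.5| / 10.3 = 0.4175
Set Φ(δ − 1.645) = 0.95; then δ − 1.645 = Φ⁻¹(0.95) = 1.645, giving δ = 3.290.
δ = d·√(n/2) ⇒ n = 2(δ/d)² = 2 × (3.290 / 0.4175)² = 124.19.
Rounding up, n = 125 per group.

n = 125 per group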